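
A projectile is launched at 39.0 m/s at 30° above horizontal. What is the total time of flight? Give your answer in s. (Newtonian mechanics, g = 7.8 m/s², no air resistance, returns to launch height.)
T = 2v₀sin(θ)/g = 5.0 s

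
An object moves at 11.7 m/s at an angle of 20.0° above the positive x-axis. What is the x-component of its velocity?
vₓ = v cos(θ) = 11.7 × cos(20.0°) = 10.99 m/s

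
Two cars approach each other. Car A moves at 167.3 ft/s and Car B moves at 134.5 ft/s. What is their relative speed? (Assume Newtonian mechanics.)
v_rel = v_A + v_B = 167.3 + 134.5 = 301.8 ft/s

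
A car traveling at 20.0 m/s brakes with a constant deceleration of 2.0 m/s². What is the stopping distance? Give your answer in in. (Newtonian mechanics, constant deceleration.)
d = v₀² / (2a) (with unit conversion) = 3937.0 in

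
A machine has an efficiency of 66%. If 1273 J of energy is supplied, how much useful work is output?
W_out = η × W_in = 0.66 × 1273 = 840.18 J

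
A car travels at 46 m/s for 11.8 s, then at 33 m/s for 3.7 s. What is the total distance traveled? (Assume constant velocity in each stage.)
d₁ = v₁t₁ = 46 × 11.8 = 542.8 m
d₂ = v₂t₂ = 33 × 3.7 = 122.1 m
d_total = 542.8 + 122.1 = 664.9 m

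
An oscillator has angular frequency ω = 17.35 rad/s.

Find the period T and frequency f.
T = 2π/ω = 2π/17.35 = 0.3621 s; f = ω/2π = 2.761 Hz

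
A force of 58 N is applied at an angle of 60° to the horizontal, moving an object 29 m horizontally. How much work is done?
W = Fd cosθ = 58×29×cos(60°) = 841.0 J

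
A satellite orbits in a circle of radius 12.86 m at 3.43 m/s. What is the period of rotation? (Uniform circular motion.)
T = 2πr/v = 2π×12.86/3.43 = 23.56 s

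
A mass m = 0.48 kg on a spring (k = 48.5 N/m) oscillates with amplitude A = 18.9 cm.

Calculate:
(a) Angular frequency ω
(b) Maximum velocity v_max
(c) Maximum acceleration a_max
ω = √(k/m) = √(48.5/0.48) = 10.05 rad/s
v_max = ωA = 10.05×0.189 = 1.9 m/s
a_max = ω²A = 10.05²×0.189 = 19.1 m/s²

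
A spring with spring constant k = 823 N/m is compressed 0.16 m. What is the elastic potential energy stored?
PE = ½kx² = ½×823×0.16² = 10.53 J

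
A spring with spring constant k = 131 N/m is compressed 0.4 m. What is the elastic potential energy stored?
PE = ½kx² = ½×131×0.4² = 10.48 J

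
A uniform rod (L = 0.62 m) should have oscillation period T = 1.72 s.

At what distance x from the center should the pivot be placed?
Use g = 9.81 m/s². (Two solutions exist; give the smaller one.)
T = 2π√((L²/12 + x²)/(gx)). Let c = T²g/(4π²) = 0.7351.
x² − cx + L²/12 = 0 → x = (c − √(c² − L²/3))/2 = 0.04652 m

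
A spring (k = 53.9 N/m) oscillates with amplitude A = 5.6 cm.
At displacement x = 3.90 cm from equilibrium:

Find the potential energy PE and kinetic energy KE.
E_total = ½kA² = ½×53.9×(0.056)² = 0.08452 J
PE = ½kx² = ½×53.9×(0.039)² = 0.04099 J
KE = E_total − PE = 0.04352 J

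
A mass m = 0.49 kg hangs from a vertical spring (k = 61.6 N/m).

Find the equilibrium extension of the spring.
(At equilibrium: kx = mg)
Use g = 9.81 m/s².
x_eq = mg/k = 0.49×9.81/61.6 = 0.07803 m = 7.803 cm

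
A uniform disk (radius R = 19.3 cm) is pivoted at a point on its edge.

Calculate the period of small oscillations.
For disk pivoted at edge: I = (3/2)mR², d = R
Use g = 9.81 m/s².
I/m = (3/2)R² = 0.05587 m²; d = R = 0.193 m
T = 2π√((3/2)R²/(gR)) = 2π√(3R/(2g)) = 1.079 s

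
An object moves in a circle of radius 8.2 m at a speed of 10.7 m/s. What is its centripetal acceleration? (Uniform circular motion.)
a_c = v²/r = 10.7²/8.2 = 114.49/8.2 = 13.96 m/s²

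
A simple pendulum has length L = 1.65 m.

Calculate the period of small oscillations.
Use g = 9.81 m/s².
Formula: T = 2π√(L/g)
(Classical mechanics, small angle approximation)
T = 2π√(L/g) = 2π√(1.65/9.81) = 2.577 s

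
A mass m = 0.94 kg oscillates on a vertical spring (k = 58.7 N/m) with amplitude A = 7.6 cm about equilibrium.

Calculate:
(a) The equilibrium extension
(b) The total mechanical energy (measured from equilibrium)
x_eq = mg/k = 0.94×9.81/58.7 = 0.1571 m = 15.71 cm
E = ½kA² = ½×58.7×(0.076)² = 0.1695 J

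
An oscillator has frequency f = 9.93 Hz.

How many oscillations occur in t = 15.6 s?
n = f×t = 9.93×15.6 = 154.9 oscillations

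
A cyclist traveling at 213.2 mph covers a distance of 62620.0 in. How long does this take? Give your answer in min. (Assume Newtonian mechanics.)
t = d/v (with unit conversion) = 0.2781 min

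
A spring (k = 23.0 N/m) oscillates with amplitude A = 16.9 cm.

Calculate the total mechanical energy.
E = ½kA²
E = ½kA² = ½×23.0×(0.169)² = 0.3285 J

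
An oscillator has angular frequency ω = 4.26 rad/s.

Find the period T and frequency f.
T = 2π/ω = 2π/4.26 = 1.475 s; f = ω/2π = 0.678 Hz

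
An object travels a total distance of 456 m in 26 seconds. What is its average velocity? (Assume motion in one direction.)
v_avg = Δd / Δt = 456 / 26 = 17.54 m/s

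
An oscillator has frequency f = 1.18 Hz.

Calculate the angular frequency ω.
ω = 2πf = 2π×1.18 = 7.414 rad/s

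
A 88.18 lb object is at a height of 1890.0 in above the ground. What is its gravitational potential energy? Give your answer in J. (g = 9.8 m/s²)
PE = mgh = 40 kg × 9.8 m/s² × 48.01 m = 1.882e+04 J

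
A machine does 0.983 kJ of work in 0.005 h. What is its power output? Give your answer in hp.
P = W/t = 983 J / 18 s = 54.61 W = 0.07323 hp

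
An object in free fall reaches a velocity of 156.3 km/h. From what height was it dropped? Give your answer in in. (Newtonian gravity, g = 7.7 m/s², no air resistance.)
h = v²/(2g) (with unit conversion) = 4819.0 in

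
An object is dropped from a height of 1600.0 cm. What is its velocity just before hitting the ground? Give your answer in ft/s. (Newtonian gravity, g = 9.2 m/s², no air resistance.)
v = √(2gh) (with unit conversion) = 56.29 ft/s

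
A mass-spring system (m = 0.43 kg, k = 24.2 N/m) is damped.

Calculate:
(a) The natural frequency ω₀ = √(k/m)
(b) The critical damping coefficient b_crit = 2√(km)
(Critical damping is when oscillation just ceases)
ω₀ = √(k/m) = √(24.2/0.43) = 7.502 rad/s
b_crit = 2√(km) = 2√(24.2×0.43) = 6.452 kg/s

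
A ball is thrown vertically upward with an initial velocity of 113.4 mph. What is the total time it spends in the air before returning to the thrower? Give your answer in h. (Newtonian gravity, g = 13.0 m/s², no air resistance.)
t_total = 2v₀/g (with unit conversion) = 0.002166 h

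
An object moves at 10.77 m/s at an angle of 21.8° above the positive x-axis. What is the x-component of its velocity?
vₓ = v cos(θ) = 10.77 × cos(21.8°) = 10.0 m/s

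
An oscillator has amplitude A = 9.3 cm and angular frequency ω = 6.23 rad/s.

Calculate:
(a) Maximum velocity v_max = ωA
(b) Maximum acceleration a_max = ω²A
v_max = ωA = 6.23×0.093 = 0.5794 m/s
a_max = ω²A = 6.23²×0.093 = 3.61 m/s²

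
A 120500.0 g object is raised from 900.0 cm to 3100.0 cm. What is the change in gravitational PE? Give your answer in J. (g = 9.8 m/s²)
ΔPE = mg(h₂ − h₁) = 120.5 kg × 9.8 m/s² × (31 − 9) m = 2.598e+04 J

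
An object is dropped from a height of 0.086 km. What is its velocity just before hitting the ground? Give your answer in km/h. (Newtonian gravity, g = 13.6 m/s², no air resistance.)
v = √(2gh) (with unit conversion) = 174.1 km/h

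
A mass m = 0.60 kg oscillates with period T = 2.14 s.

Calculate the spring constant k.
T = 2π√(m/k) → k = m(2π/T)² = 0.6×(2π/2.14)² = 5.172 N/m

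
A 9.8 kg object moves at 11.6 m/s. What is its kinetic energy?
KE = ½mv² = ½×9.8×11.6² = 659.344 J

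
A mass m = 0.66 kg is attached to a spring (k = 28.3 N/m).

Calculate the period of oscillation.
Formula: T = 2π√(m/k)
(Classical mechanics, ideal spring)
T = 2π√(m/k) = 2π√(0.66/28.3) = 0.9595 s; f = 1/T = 1.042 Hz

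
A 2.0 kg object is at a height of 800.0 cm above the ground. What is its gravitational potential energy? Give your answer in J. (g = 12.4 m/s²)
PE = mgh = 2 kg × 12.4 m/s² × 8 m = 198.4 J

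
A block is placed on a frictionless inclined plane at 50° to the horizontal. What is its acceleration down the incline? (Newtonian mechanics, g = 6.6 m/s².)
a = g sin(θ) = 6.6 × sin(50°) = 6.6 × 0.766 = 5.06 m/s²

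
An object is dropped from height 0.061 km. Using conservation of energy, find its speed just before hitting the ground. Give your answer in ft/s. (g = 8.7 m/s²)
mgh = ½mv² → v = √(2gh) = √(2×8.7×61) = 32.58 m/s = 106.9 ft/s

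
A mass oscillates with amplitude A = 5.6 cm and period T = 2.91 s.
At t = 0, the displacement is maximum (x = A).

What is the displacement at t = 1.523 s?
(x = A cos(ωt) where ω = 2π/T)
ω = 2π/T = 2π/2.91 = 2.159 rad/s
x = A cos(ωt) = 5.6×cos(2.159×1.523) = -5.54 cm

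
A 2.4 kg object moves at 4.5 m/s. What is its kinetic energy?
KE = ½mv² = ½×2.4×4.5² = 24.3 J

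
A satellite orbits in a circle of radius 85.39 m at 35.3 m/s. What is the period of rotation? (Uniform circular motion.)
T = 2πr/v = 2π×85.39/35.3 = 15.2 s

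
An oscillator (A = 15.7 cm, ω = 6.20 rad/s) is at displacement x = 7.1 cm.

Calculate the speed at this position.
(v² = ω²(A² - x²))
v = ω√(A² − x²) = 6.2×√(0.157² − 0.071²) = 0.8682 m/s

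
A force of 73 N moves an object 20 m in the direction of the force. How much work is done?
W = Fd = 73×20 = 1460.0 J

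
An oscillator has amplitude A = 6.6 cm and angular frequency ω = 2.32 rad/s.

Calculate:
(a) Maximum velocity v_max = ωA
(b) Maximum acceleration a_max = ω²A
v_max = ωA = 2.32×0.066 = 0.1531 m/s
a_max = ω²A = 2.32²×0.066 = 0.3552 m/s²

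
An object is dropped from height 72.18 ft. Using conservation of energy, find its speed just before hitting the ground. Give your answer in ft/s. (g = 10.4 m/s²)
mgh = ½mv² → v = √(2gh) = √(2×10.4×22) = 21.39 m/s = 70.18 ft/s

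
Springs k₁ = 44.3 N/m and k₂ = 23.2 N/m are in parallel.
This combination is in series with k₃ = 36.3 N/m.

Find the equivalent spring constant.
k₁₂ = k₁ + k₂ = 67.5 N/m (parallel)
1/k_eq = 1/k₁₂ + 1/k₃ → k_eq = 23.61 N/m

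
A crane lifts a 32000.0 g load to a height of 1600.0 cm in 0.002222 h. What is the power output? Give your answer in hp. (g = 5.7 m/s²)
W = mgh = 32×5.7×16 = 2918 J
P = W/t = 2918/7.999 = 364.8 W = 0.4893 hp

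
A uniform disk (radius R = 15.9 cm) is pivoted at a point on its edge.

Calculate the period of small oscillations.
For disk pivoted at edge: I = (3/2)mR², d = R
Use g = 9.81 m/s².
I/m = (3/2)R² = 0.03792 m²; d = R = 0.159 m
T = 2π√((3/2)R²/(gR)) = 2π√(3R/(2g)) = 0.9797 s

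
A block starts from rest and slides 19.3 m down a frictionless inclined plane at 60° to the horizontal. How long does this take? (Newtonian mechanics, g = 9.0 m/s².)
a = g sin(θ) = 9.0 × sin(60°) = 7.79 m/s²
t = √(2d/a) = √(2 × 19.3 / 7.79) = 2.23 s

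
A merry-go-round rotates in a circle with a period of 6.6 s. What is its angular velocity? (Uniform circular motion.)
ω = 2π/T = 2π/6.6 = 0.952 rad/s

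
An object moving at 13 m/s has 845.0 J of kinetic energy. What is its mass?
KE = ½mv² → m = 2KE/v² = 2×845.0/13² = 10.0 kg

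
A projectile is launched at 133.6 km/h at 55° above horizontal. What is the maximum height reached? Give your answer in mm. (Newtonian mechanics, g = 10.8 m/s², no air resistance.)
H = v₀²sin²(θ)/(2g) (with unit conversion) = 42780.0 mm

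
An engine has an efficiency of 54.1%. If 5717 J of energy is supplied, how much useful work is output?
W_out = η × W_in = 0.541 × 5717 = 3092.9 J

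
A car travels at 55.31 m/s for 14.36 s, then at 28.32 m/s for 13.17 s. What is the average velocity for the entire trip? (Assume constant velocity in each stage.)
d₁ = v₁t₁ = 55.31 × 14.36 = 794.252 m
d₂ = v₂t₂ = 28.32 × 13.17 = 372.974 m
d_total = 1167.23 m, t_total = 27.53 s
v_avg = d_total/t_total = 1167.23/27.53 = 42.4 m/s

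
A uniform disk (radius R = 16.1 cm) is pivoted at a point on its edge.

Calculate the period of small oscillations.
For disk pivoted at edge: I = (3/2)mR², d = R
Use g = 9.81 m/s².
I/m = (3/2)R² = 0.03888 m²; d = R = 0.161 m
T = 2π√((3/2)R²/(gR)) = 2π√(3R/(2g)) = 0.9858 s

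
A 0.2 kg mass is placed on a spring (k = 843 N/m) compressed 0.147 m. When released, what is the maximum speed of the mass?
½kx² = ½mv² → v = x√(k/m) = 0.147×√(843/0.2) = 9.544 m/s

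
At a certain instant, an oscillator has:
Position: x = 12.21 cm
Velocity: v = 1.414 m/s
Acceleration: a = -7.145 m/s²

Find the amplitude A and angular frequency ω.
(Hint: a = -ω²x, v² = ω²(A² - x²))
a = −ω²x → ω = √(|a|/x) = √(7.145/0.1221) = 7.65 rad/s
v² = ω²(A² − x²) → A = √(x² + v²/ω²) = √(0.1221² + 1.414²/7.65²) = 0.2215 m = 22.15 cm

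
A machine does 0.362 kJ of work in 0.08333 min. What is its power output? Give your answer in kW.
P = W/t = 362 J / 5 s = 72.4 W = 0.0724 kW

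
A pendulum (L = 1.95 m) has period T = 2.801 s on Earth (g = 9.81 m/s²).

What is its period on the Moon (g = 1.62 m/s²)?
T = 2π√(L/g), so T_moon/T_earth = √(g_earth/g_moon)
T_moon = 2π√(1.95/1.62) = 6.893 s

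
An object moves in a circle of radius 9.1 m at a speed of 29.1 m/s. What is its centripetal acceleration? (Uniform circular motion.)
a_c = v²/r = 29.1²/9.1 = 846.81/9.1 = 93.06 m/s²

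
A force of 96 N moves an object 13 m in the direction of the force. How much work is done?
W = Fd = 96×13 = 1248.0 J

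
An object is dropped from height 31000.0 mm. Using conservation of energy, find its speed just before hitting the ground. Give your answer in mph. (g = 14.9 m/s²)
mgh = ½mv² → v = √(2gh) = √(2×14.9×31) = 30.39 m/s = 67.99 mph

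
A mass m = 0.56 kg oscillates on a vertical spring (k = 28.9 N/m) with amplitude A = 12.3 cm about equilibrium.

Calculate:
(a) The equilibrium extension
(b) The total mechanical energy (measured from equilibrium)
x_eq = mg/k = 0.56×9.81/28.9 = 0.1901 m = 19.01 cm
E = ½kA² = ½×28.9×(0.123)² = 0.2186 J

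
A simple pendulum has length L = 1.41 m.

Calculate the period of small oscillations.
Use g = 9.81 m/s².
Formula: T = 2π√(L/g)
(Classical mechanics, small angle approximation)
T = 2π√(L/g) = 2π√(1.41/9.81) = 2.382 s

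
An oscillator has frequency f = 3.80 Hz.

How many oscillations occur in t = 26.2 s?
n = f×t = 3.8×26.2 = 99.56 oscillations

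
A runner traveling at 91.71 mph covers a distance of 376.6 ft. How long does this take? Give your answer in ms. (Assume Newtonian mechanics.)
t = d/v (with unit conversion) = 2800.0 ms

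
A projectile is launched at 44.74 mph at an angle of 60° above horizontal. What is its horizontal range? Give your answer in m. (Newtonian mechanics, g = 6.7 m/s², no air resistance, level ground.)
R = v₀² sin(2θ) / g (with unit conversion) = 51.71 m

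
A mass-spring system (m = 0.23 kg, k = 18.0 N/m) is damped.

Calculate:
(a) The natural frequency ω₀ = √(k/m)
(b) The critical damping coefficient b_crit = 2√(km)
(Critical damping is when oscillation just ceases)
ω₀ = √(k/m) = √(18.0/0.23) = 8.847 rad/s
b_crit = 2√(km) = 2√(18.0×0.23) = 4.069 kg/s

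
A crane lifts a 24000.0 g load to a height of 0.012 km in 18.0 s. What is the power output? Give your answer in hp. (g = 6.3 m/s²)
W = mgh = 24×6.3×12 = 1814 J
P = W/t = 1814/18 = 100.8 W = 0.1352 hp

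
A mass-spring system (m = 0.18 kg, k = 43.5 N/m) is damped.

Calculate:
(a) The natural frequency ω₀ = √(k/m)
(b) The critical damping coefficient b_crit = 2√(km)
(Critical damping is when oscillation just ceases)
ω₀ = √(k/m) = √(43.5/0.18) = 15.55 rad/s
b_crit = 2√(km) = 2√(43.5×0.18) = 5.596 kg/s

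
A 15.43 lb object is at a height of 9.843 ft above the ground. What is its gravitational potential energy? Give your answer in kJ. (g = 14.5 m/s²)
PE = mgh = 6.999 kg × 14.5 m/s² × 3 m = 304.5 J = 0.3045 kJ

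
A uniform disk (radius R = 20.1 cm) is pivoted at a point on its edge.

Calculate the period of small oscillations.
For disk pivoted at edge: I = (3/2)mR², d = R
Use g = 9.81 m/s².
I/m = (3/2)R² = 0.0606 m²; d = R = 0.201 m
T = 2π√((3/2)R²/(gR)) = 2π√(3R/(2g)) = 1.102 s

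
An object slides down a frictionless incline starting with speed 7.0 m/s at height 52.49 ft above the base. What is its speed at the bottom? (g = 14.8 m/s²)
½mv₀² + mgh = ½mv² → v = √(v₀² + 2gh) = √(7² + 2×14.8×16) = 22.86 m/s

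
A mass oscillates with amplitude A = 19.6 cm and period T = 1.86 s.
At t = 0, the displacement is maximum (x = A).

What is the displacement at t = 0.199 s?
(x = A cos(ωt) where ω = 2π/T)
ω = 2π/T = 2π/1.86 = 3.378 rad/s
x = A cos(ωt) = 19.6×cos(3.378×0.199) = 15.34 cm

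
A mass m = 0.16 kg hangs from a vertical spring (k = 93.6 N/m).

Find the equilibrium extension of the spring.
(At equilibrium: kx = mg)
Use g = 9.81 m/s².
x_eq = mg/k = 0.16×9.81/93.6 = 0.01677 m = 1.677 cm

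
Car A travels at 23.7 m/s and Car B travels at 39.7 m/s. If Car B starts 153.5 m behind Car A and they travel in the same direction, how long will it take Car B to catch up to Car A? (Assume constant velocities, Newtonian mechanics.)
Relative speed: v_rel = 39.7 - 23.7 = 16 m/s
Time to catch: t = d₀/v_rel = 153.5/16 = 9.59 s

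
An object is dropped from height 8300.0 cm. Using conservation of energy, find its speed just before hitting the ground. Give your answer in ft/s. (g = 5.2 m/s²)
mgh = ½mv² → v = √(2gh) = √(2×5.2×83) = 29.38 m/s = 96.39 ft/s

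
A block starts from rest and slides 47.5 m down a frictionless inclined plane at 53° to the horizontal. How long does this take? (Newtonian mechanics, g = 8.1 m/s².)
a = g sin(θ) = 8.1 × sin(53°) = 6.47 m/s²
t = √(2d/a) = √(2 × 47.5 / 6.47) = 3.83 s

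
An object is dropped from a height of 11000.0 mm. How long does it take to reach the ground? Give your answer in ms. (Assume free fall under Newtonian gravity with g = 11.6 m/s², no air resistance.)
t = √(2h/g) (with unit conversion) = 1377.0 ms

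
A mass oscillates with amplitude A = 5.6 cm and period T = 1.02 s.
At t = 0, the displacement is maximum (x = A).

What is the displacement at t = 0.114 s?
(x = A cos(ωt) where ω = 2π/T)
ω = 2π/T = 2π/1.02 = 6.16 rad/s
x = A cos(ωt) = 5.6×cos(6.16×0.114) = 4.275 cm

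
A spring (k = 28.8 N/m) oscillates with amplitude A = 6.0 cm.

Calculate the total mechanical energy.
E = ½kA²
E = ½kA² = ½×28.8×(0.06)² = 0.05184 J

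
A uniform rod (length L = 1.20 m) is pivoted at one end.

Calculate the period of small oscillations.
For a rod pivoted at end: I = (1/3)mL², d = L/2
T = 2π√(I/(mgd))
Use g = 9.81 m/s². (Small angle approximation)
I/m = (1/3)L² = 0.48 m²; d = L/2 = 0.6 m
T = 2π√(I/(mgd)) = 2π√(0.48/(9.81×0.6)) = 1.794 s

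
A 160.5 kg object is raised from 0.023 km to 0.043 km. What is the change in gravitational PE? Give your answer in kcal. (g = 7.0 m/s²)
ΔPE = mg(h₂ − h₁) = 160.5 kg × 7.0 m/s² × (43 − 23) m = 2.247e+04 J = 5.37 kcal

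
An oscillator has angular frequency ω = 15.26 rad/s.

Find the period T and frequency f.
T = 2π/ω = 2π/15.26 = 0.4117 s; f = ω/2π = 2.429 Hz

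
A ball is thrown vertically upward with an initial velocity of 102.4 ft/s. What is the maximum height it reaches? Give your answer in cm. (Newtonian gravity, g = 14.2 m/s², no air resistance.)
h_max = v₀²/(2g) (with unit conversion) = 3430.0 cm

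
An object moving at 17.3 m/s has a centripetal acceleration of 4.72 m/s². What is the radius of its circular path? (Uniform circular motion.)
r = v²/a_c = 17.3²/4.72 = 63.41 m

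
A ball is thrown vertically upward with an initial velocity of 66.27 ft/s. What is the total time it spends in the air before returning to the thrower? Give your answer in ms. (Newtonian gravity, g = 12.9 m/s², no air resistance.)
t_total = 2v₀/g (with unit conversion) = 3132.0 ms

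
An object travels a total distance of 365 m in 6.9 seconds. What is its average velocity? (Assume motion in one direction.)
v_avg = Δd / Δt = 365 / 6.9 = 52.9 m/s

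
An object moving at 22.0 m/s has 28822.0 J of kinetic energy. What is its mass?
KE = ½mv² → m = 2KE/v² = 2×28822.0/22.0² = 119.1 kg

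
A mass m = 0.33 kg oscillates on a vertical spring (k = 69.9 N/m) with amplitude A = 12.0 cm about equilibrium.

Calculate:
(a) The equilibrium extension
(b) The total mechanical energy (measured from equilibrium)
x_eq = mg/k = 0.33×9.81/69.9 = 0.04631 m = 4.631 cm
E = ½kA² = ½×69.9×(0.12)² = 0.5033 J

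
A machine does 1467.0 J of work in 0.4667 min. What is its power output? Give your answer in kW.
P = W/t = 1467 J / 28 s = 52.39 W = 0.05239 kW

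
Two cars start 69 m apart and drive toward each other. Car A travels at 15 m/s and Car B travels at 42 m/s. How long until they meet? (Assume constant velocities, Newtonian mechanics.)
Combined speed: v_combined = 15 + 42 = 57 m/s
Time to meet: t = d/57 = 69/57 = 1.21 s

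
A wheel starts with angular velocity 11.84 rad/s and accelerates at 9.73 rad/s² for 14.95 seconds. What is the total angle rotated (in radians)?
θ = ω₀t + ½αt² = 11.84×14.95 + ½×9.73×14.95² = 1264.35 rad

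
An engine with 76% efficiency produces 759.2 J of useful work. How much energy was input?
W_in = W_out/η = 759.2/0.76 = 998.95 J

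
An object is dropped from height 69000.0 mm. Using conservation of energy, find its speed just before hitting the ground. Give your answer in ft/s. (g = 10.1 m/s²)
mgh = ½mv² → v = √(2gh) = √(2×10.1×69) = 37.33 m/s = 122.5 ft/s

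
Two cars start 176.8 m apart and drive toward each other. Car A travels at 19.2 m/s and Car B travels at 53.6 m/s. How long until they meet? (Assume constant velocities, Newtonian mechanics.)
Combined speed: v_combined = 19.2 + 53.6 = 72.8 m/s
Time to meet: t = d/72.8 = 176.8/72.8 = 2.43 s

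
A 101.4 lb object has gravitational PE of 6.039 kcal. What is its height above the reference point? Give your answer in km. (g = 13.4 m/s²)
PE = mgh → h = PE/(mg) = 2.527e+04 J / (45.99 kg × 13.4 m/s²) = 41 m = 0.041 km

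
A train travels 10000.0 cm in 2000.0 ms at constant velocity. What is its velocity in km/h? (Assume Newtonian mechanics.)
v = d/t (with unit conversion) = 180.0 km/h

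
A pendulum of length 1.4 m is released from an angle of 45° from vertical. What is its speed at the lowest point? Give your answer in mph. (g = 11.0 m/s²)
h = L(1 − cosθ) = 1.4×(1 − cos45°) = 0.4101 m
v = √(2gh) = √(2×11.0×0.4101) = 3.004 m/s = 6.719 mph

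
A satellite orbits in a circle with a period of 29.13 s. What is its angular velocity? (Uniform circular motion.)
ω = 2π/T = 2π/29.13 = 0.2157 rad/s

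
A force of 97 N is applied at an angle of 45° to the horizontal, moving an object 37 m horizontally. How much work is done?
W = Fd cosθ = 97×37×cos(45°) = 2537.8 J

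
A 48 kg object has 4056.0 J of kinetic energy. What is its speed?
KE = ½mv² → v = √(2KE/m) = √(2×4056.0/48) = 13.0 m/s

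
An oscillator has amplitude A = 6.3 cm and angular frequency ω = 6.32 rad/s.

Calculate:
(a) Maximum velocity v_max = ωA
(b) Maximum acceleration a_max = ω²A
v_max = ωA = 6.32×0.063 = 0.3982 m/s
a_max = ω²A = 6.32²×0.063 = 2.516 m/s²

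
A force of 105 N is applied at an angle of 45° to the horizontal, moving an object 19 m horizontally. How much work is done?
W = Fd cosθ = 105×19×cos(45°) = 1410.7 J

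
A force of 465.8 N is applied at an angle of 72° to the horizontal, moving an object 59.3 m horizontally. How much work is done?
W = Fd cosθ = 465.8×59.3×cos(72°) = 8535.6 J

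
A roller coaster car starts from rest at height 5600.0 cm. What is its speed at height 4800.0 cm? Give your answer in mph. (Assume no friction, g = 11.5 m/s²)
mgh₁ = ½mv₂² + mgh₂ → v₂ = √(2g(h₁−h₂)) = √(2×11.5×(56−48)) = 13.56 m/s = 30.34 mph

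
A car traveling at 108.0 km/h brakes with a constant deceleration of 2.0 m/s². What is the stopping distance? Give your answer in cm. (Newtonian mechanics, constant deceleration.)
d = v₀² / (2a) (with unit conversion) = 22500.0 cm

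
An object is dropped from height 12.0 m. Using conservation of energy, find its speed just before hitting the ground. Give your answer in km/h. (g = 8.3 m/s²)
mgh = ½mv² → v = √(2gh) = √(2×8.3×12) = 14.11 m/s = 50.81 km/h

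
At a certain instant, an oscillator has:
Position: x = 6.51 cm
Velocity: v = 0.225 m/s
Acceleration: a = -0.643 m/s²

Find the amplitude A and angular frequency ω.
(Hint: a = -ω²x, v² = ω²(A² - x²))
a = −ω²x → ω = √(|a|/x) = √(0.643/0.0651) = 3.143 rad/s
v² = ω²(A² − x²) → A = √(x² + v²/ω²) = √(0.0651² + 0.225²/3.143²) = 0.09677 m = 9.677 cm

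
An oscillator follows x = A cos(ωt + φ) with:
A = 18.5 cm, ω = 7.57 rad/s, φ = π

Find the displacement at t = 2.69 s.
x = A cos(ωt + φ) = 18.5×cos(7.57×2.69 + π) = -1.055 cm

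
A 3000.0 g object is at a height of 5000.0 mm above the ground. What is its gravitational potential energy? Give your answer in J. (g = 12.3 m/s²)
PE = mgh = 3 kg × 12.3 m/s² × 5 m = 184.5 J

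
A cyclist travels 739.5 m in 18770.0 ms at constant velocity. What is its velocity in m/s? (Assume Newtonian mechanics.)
v = d/t (with unit conversion) = 39.4 m/s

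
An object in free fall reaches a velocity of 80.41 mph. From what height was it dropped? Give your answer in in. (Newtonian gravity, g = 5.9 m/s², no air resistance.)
h = v²/(2g) (with unit conversion) = 4311.0 in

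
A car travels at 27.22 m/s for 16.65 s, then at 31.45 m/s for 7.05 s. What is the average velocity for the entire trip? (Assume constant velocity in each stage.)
d₁ = v₁t₁ = 27.22 × 16.65 = 453.213 m
d₂ = v₂t₂ = 31.45 × 7.05 = 221.722 m
d_total = 674.94 m, t_total = 23.7 s
v_avg = d_total/t_total = 674.94/23.7 = 28.48 m/s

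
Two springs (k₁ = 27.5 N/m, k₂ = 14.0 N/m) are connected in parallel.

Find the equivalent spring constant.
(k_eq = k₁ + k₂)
k_eq = k₁ + k₂ = 27.5 + 14.0 = 41.5 N/m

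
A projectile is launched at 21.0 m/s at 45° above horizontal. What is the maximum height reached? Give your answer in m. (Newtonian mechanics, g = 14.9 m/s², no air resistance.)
H = v₀²sin²(θ)/(2g) = 7.399 m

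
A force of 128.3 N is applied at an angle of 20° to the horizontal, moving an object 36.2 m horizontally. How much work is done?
W = Fd cosθ = 128.3×36.2×cos(20°) = 4364.4 J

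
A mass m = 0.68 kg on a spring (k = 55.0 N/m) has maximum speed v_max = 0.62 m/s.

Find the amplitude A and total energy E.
½mv²_max = ½kA² → A = v_max√(m/k) = 0.62×√(0.68/55.0) = 0.06894 m = 6.894 cm
E = ½mv²_max = ½×0.68×0.62² = 0.1307 J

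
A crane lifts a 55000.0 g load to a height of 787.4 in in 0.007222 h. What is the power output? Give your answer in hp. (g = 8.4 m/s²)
W = mgh = 55×8.4×20 = 9240 J
P = W/t = 9240/26 = 355.4 W = 0.4766 hp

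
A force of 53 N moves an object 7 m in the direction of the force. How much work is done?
W = Fd = 53×7 = 371.0 J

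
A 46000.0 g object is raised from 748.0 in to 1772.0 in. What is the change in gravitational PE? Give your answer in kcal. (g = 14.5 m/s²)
ΔPE = mg(h₂ − h₁) = 46 kg × 14.5 m/s² × (45.01 − 19) m = 1.735e+04 J = 4.146 kcal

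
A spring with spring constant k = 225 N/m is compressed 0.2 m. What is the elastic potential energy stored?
PE = ½kx² = ½×225×0.2² = 4.5 J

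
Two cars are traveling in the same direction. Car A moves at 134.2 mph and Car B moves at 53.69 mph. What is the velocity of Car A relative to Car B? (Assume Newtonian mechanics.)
v_rel = v_A - v_B = 134.2 - 53.69 = 80.51 mph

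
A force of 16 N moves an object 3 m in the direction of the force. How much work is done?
W = Fd = 16×3 = 48.0 J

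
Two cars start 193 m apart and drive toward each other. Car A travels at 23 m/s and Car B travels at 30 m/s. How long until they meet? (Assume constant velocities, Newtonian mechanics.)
Combined speed: v_combined = 23 + 30 = 53 m/s
Time to meet: t = d/53 = 193/53 = 3.64 s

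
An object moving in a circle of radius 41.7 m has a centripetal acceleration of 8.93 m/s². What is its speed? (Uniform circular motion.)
v = √(a_c × r) = √(8.93 × 41.7) = 19.3 m/s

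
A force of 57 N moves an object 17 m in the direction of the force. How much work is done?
W = Fd = 57×17 = 969.0 J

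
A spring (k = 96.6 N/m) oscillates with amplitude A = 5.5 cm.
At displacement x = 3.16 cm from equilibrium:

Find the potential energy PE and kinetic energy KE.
E_total = ½kA² = ½×96.6×(0.055)² = 0.1461 J
PE = ½kx² = ½×96.6×(0.0316)² = 0.04823 J
KE = E_total − PE = 0.09788 J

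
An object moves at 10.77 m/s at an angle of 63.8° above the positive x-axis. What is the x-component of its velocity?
vₓ = v cos(θ) = 10.77 × cos(63.8°) = 4.76 m/s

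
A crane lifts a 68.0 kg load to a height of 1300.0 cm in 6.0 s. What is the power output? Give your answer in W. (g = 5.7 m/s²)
W = mgh = 68×5.7×13 = 5039 J
P = W/t = 5039/6 = 839.8 W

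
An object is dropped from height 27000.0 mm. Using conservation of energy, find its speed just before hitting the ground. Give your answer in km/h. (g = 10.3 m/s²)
mgh = ½mv² → v = √(2gh) = √(2×10.3×27) = 23.58 m/s = 84.9 km/h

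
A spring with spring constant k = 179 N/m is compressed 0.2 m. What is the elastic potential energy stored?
PE = ½kx² = ½×179×0.2² = 3.58 J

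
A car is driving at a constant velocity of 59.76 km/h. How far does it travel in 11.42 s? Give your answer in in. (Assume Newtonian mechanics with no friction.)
d = vt (with unit conversion) = 7463.0 in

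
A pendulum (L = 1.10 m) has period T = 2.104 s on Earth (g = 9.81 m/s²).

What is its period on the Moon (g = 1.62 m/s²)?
T = 2π√(L/g), so T_moon/T_earth = √(g_earth/g_moon)
T_moon = 2π√(1.1/1.62) = 5.177 s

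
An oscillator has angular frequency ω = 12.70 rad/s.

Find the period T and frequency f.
T = 2π/ω = 2π/12.7 = 0.4947 s; f = ω/2π = 2.021 Hz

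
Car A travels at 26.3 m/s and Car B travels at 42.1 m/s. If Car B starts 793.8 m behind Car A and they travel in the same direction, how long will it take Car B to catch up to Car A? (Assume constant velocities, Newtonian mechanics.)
Relative speed: v_rel = 42.1 - 26.3 = 15.8 m/s
Time to catch: t = d₀/v_rel = 793.8/15.8 = 50.24 s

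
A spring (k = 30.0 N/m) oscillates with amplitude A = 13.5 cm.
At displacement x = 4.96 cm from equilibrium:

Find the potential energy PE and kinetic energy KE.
E_total = ½kA² = ½×30.0×(0.135)² = 0.2734 J
PE = ½kx² = ½×30.0×(0.0496)² = 0.0369 J
KE = E_total − PE = 0.2365 J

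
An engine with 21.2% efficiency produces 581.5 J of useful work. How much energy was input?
W_in = W_out/η = 581.5/0.212 = 2742.9 J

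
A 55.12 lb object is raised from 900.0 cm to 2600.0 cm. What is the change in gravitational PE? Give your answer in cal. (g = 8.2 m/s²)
ΔPE = mg(h₂ − h₁) = 25 kg × 8.2 m/s² × (26 − 9) m = 3485 J = 833.0 cal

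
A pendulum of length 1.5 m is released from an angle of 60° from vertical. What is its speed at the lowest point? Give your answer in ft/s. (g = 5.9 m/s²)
h = L(1 − cosθ) = 1.5×(1 − cos60°) = 0.75 m
v = √(2gh) = √(2×5.9×0.75) = 2.975 m/s = 9.76 ft/s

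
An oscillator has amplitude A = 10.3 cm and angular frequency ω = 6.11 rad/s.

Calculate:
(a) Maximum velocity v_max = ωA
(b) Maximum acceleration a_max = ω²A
v_max = ωA = 6.11×0.103 = 0.6293 m/s
a_max = ω²A = 6.11²×0.103 = 3.845 m/s²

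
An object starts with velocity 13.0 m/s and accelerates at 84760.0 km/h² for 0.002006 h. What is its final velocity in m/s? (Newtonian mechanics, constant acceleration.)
v = v₀ + at (with unit conversion) = 60.23 m/s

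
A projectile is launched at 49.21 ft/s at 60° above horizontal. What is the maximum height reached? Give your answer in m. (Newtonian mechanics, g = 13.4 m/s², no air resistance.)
H = v₀²sin²(θ)/(2g) (with unit conversion) = 6.296 m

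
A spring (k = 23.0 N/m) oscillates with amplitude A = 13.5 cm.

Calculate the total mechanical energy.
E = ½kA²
E = ½kA² = ½×23.0×(0.135)² = 0.2096 J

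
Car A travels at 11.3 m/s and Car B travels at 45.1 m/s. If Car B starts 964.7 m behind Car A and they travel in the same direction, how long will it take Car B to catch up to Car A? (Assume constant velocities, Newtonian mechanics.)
Relative speed: v_rel = 45.1 - 11.3 = 33.8 m/s
Time to catch: t = d₀/v_rel = 964.7/33.8 = 28.54 s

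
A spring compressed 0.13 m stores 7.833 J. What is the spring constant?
PE = ½kx² → k = 2PE/x² = 2×7.833/0.13² = 927.0 N/m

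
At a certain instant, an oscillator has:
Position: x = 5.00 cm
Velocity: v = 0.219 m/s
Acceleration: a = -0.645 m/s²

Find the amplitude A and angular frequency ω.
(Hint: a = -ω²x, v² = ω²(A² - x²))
a = −ω²x → ω = √(|a|/x) = √(0.645/0.05) = 3.592 rad/s
v² = ω²(A² − x²) → A = √(x² + v²/ω²) = √(0.05² + 0.219²/3.592²) = 0.07885 m = 7.885 cm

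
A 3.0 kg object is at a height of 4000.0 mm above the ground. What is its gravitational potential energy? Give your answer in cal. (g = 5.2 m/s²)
PE = mgh = 3 kg × 5.2 m/s² × 4 m = 62.4 J = 14.91 cal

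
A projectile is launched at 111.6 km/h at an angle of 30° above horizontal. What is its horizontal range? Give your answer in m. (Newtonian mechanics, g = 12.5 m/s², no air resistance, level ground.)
R = v₀² sin(2θ) / g (with unit conversion) = 66.58 m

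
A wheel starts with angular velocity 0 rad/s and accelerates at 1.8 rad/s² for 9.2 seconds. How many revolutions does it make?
θ = ω₀t + ½αt² = 0×9.2 + ½×1.8×9.2² = 76.18 rad
Revolutions = θ/(2π) = 76.18/(2π) = 12.12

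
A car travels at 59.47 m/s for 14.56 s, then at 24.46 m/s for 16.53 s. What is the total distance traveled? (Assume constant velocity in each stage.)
d₁ = v₁t₁ = 59.47 × 14.56 = 865.883 m
d₂ = v₂t₂ = 24.46 × 16.53 = 404.324 m
d_total = 865.883 + 404.324 = 1270.21 m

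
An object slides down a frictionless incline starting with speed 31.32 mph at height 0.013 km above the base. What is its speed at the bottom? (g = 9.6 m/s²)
½mv₀² + mgh = ½mv² → v = √(v₀² + 2gh) = √(14² + 2×9.6×13) = 21.11 m/s = 47.22 mph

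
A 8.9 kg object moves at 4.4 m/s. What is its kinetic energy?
KE = ½mv² = ½×8.9×4.4² = 86.152 J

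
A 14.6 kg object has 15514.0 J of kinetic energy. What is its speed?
KE = ½mv² → v = √(2KE/m) = √(2×15514.0/14.6) = 46.1 m/s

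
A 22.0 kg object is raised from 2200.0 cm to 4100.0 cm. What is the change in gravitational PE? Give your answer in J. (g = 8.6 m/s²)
ΔPE = mg(h₂ − h₁) = 22 kg × 8.6 m/s² × (41 − 22) m = 3595 J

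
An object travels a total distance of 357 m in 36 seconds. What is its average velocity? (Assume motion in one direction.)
v_avg = Δd / Δt = 357 / 36 = 9.92 m/s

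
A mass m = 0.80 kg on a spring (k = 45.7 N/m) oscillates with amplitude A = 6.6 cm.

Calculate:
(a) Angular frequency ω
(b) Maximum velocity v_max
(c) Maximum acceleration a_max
ω = √(k/m) = √(45.7/0.8) = 7.558 rad/s
v_max = ωA = 7.558×0.066 = 0.4988 m/s
a_max = ω²A = 7.558²×0.066 = 3.77 m/s²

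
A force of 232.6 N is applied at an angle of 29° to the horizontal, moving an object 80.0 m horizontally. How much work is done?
W = Fd cosθ = 232.6×80.0×cos(29°) = 16275.0 J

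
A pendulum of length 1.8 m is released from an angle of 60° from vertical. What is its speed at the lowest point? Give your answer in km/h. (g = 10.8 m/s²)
h = L(1 − cosθ) = 1.8×(1 − cos60°) = 0.9 m
v = √(2gh) = √(2×10.8×0.9) = 4.409 m/s = 15.87 km/h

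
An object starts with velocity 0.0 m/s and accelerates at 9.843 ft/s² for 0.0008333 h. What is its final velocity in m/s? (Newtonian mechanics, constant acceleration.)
v = v₀ + at (with unit conversion) = 9.0 m/s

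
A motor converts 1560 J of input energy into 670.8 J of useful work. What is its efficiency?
η = W_out/W_in = 670.8/1560 = 0.43 = 43.0%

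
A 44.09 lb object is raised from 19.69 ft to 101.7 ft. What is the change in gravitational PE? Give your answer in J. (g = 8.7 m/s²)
ΔPE = mg(h₂ − h₁) = 20 kg × 8.7 m/s² × (31 − 6.002) m = 4349 J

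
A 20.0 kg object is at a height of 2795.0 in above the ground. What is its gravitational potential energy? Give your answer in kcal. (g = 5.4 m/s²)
PE = mgh = 20 kg × 5.4 m/s² × 70.99 m = 7667 J = 1.833 kcal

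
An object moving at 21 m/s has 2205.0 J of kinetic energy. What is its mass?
KE = ½mv² → m = 2KE/v² = 2×2205.0/21² = 10.0 kg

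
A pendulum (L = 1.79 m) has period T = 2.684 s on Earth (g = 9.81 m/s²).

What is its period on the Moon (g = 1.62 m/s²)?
T = 2π√(L/g), so T_moon/T_earth = √(g_earth/g_moon)
T_moon = 2π√(1.79/1.62) = 6.605 s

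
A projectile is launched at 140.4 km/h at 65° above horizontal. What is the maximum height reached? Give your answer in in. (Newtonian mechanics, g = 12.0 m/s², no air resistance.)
H = v₀²sin²(θ)/(2g) (with unit conversion) = 2049.0 in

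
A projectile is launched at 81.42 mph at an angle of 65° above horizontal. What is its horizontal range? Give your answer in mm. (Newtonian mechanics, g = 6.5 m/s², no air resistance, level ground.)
R = v₀² sin(2θ) / g (with unit conversion) = 156100.0 mm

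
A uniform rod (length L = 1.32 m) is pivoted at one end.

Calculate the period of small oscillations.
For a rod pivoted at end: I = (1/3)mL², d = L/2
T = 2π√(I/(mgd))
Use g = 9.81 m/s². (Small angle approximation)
I/m = (1/3)L² = 0.5808 m²; d = L/2 = 0.66 m
T = 2π√(I/(mgd)) = 2π√(0.5808/(9.81×0.66)) = 1.882 s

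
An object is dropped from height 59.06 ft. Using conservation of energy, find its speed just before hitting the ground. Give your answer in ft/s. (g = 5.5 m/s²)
mgh = ½mv² → v = √(2gh) = √(2×5.5×18) = 14.07 m/s = 46.17 ft/s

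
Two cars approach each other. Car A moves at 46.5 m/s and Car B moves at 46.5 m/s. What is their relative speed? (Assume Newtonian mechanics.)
v_rel = v_A + v_B = 46.5 + 46.5 = 93.0 m/s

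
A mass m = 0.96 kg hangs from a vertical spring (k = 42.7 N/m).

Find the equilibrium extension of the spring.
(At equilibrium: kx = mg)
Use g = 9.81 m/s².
x_eq = mg/k = 0.96×9.81/42.7 = 0.2206 m = 22.06 cm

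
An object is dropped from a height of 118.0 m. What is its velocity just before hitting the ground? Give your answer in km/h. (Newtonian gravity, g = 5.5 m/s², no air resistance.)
v = √(2gh) (with unit conversion) = 129.7 km/h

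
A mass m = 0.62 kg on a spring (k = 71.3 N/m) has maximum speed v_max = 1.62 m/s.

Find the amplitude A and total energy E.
½mv²_max = ½kA² → A = v_max√(m/k) = 1.62×√(0.62/71.3) = 0.1511 m = 15.11 cm
E = ½mv²_max = ½×0.62×1.62² = 0.8136 J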